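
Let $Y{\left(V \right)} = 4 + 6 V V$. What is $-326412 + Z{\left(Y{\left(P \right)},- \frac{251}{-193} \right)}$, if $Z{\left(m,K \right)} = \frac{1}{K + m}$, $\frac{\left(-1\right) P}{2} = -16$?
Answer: $- \frac{387390657587}{1186815} \approx -3.2641 \cdot 10^{5}$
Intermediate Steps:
$P = 32$ ($P = \left(-2\right) \left(-16\right) = 32$)
$Y{\left(V \right)} = 4 + 6 V^{2}$
$-326412 + Z{\left(Y{\left(P \right)},- \frac{251}{-193} \right)} = -326412 + \frac{1}{- \frac{251}{-193} + \left(4 + 6 \cdot 32^{2}\right)} = -326412 + \frac{1}{\left(-251\right) \left(- \frac{1}{193}\right) + \left(4 + 6 \cdot 1024\right)} = -326412 + \frac{1}{\frac{251}{193} + \left(4 + 6144\right)} = -326412 + \frac{1}{\frac{251}{193} + 6148} = -326412 + \frac{1}{\frac{1186815}{193}} = -326412 + \frac{193}{1186815} = - \frac{387390657587}{1186815}$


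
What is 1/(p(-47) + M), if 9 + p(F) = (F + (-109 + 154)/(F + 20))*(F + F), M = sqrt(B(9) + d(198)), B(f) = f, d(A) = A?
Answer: 41091/187605946 - 27*sqrt(23)/187605946 ≈ 0.00021834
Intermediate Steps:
M = 3*sqrt(23) (M = sqrt(9 + 198) = sqrt(207) = 3*sqrt(23) ≈ 14.387)
p(F) = -9 + 2*F*(F + 45/(20 + F)) (p(F) = -9 + (F + (-109 + 154)/(F + 20))*(F + F) = -9 + (F + 45/(20 + F))*(2*F) = -9 + 2*F*(F + 45/(20 + F)))
1/(p(-47) + M) = 1/((-180 + 2*(-47)**3 + 40*(-47)**2 + 81*(-47))/(20 - 47) + 3*sqrt(23)) = 1/((-180 + 2*(-103823) + 40*2209 - 3807)/(-27) + 3*sqrt(23)) = 1/(-(-180 - 207646 + 88360 - 3807)/27 + 3*sqrt(23)) = 1/(-1/27*(-123273) + 3*sqrt(23)) = 1/(13697/3 + 3*sqrt(23))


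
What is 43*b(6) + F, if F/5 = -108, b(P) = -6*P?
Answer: -2088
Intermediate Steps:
F = -540 (F = 5*(-108) = -540)
43*b(6) + F = 43*(-6*6) - 540 = 43*(-36) - 540 = -1548 - 540 = -2088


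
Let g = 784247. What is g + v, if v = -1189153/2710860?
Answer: 2125982633267/2710860 ≈ 7.8425e+5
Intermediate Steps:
v = -1189153/2710860 (v = -1189153*1/2710860 = -1189153/2710860 ≈ -0.43866)
g + v = 784247 - 1189153/2710860 = 2125982633267/2710860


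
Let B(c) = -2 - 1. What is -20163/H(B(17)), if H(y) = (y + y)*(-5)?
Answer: -6721/10 ≈ -672.10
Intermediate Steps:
B(c) = -3
H(y) = -10*y (H(y) = (2*y)*(-5) = -10*y)
-20163/H(B(17)) = -20163/((-10*(-3))) = -20163/30 = -20163*1/30 = -6721/10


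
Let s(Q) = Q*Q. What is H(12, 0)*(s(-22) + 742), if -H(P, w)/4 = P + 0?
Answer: -58848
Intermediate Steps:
s(Q) = Q**2
H(P, w) = -4*P (H(P, w) = -4*(P + 0) = -4*P)
H(12, 0)*(s(-22) + 742) = (-4*12)*((-22)**2 + 742) = -48*(484 + 742) = -48*1226 = -58848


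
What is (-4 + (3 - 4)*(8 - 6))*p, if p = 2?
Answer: -12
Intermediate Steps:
(-4 + (3 - 4)*(8 - 6))*p = (-4 + (3 - 4)*(8 - 6))*2 = (-4 - 1*2)*2 = (-4 - 2)*2 = -6*2 = -12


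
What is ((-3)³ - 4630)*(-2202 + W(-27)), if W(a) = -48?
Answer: 10478250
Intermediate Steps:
((-3)³ - 4630)*(-2202 + W(-27)) = ((-3)³ - 4630)*(-2202 - 48) = (-27 - 4630)*(-2250) = -4657*(-2250) = 10478250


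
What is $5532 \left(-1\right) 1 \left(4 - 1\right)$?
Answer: $-16596$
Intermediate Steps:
$5532 \left(-1\right) 1 \left(4 - 1\right) = 5532 \left(\left(-1\right) 3\right) = 5532 \left(-3\right) = -16596$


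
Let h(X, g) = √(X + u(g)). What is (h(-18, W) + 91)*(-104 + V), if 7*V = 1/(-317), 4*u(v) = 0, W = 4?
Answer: -3000101/317 - 692331*I*√2/2219 ≈ -9464.0 - 441.24*I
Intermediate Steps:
u(v) = 0 (u(v) = (¼)*0 = 0)
h(X, g) = √X (h(X, g) = √(X + 0) = √X)
V = -1/2219 (V = (⅐)/(-317) = (⅐)*(-1/317) = -1/2219 ≈ -0.00045065)
(h(-18, W) + 91)*(-104 + V) = (√(-18) + 91)*(-104 - 1/2219) = (3*I*√2 + 91)*(-230777/2219) = (91 + 3*I*√2)*(-230777/2219) = -3000101/317 - 692331*I*√2/2219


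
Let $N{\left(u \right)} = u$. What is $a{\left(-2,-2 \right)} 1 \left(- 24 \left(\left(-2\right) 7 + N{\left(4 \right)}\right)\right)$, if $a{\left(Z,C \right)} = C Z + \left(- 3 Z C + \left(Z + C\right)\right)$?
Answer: $-2880$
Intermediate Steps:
$a{\left(Z,C \right)} = C + Z - 2 C Z$ ($a{\left(Z,C \right)} = C Z - \left(- C - Z + 3 C Z\right) = C Z + \left(C + Z - 3 C Z\right) = C + Z - 2 C Z$)
$a{\left(-2,-2 \right)} 1 \left(- 24 \left(\left(-2\right) 7 + N{\left(4 \right)}\right)\right) = \left(-2 - 2 - \left(-4\right) \left(-2\right)\right) 1 \left(- 24 \left(\left(-2\right) 7 + 4\right)\right) = \left(-2 - 2 - 8\right) 1 \left(- 24 \left(-14 + 4\right)\right) = \left(-12\right) 1 \left(\left(-24\right) \left(-10\right)\right) = \left(-12\right) 240 = -2880$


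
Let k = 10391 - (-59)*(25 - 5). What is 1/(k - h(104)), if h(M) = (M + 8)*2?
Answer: 1/11347 ≈ 8.8129e-5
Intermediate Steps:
h(M) = 16 + 2*M (h(M) = (8 + M)*2 = 16 + 2*M)
k = 11571 (k = 10391 - (-59)*20 = 10391 - 1*(-1180) = 10391 + 1180 = 11571)
1/(k - h(104)) = 1/(11571 - (16 + 2*104)) = 1/(11571 - (16 + 208)) = 1/(11571 - 1*224) = 1/(11571 - 224) = 1/11347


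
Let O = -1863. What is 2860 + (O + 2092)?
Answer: 3089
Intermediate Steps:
2860 + (O + 2092) = 2860 + (-1863 + 2092) = 2860 + 229 = 3089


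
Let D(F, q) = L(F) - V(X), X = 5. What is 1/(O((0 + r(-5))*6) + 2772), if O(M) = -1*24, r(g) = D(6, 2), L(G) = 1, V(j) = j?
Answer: 1/2748 ≈ 0.00036390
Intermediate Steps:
D(F, q) = -4 (D(F, q) = 1 - 1*5 = 1 - 5 = -4)
r(g) = -4
O(M) = -24
1/(O((0 + r(-5))*6) + 2772) = 1/(-24 + 2772) = 1/2748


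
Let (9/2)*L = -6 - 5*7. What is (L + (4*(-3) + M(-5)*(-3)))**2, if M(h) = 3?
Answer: 73441/81 ≈ 906.68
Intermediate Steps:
L = -82/9 (L = 2*(-6 - 5*7)/9 = 2*(-6 - 35)/9 = (2/9)*(-41) = -82/9 ≈ -9.1111)
(L + (4*(-3) + M(-5)*(-3)))**2 = (-82/9 + (4*(-3) + 3*(-3)))**2 = (-82/9 + (-12 - 9))**2 = (-82/9 - 21)**2 = (-271/9)**2 = 73441/81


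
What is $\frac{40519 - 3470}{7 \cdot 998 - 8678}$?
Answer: $- \frac{37049}{1692} \approx -21.897$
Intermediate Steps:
$\frac{40519 - 3470}{7 \cdot 998 - 8678} = \frac{37049}{6986 - 8678} = \frac{37049}{-1692} = 37049 \left(- \frac{1}{1692}\right) = - \frac{37049}{1692}$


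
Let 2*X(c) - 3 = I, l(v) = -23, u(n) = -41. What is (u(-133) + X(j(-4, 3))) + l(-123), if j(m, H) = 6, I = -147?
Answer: -136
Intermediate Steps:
X(c) = -72 (X(c) = 3/2 + (½)*(-147) = 3/2 - 147/2 = -72)
(u(-133) + X(j(-4, 3))) + l(-123) = (-41 - 72) - 23 = -113 - 23 = -136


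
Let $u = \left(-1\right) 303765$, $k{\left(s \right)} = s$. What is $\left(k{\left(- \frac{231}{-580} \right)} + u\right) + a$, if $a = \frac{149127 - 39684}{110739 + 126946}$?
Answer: $- \frac{1675044174093}{5514292} \approx -3.0376 \cdot 10^{5}$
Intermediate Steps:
$u = -303765$
$a = \frac{109443}{237685} \approx 0.46045$
$\left(k{\left(- \frac{231}{-580} \right)} + u\right) + a = \left(- \frac{231}{-580} - 303765\right) + \frac{109443}{237685} = \left(\left(-231\right) \left(- \frac{1}{580}\right) - 303765\right) + \frac{109443}{237685} = \left(\frac{231}{580} - 303765\right) + \frac{109443}{237685} = - \frac{176183469}{580} + \frac{109443}{237685} = - \frac{1675044174093}{5514292}$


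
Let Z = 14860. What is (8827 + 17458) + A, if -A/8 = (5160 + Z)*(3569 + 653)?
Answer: -676169235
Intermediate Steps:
A = -676195520 (A = -8*(5160 + 14860)*(3569 + 653) = -160160*4222 = -8*84524440 = -676195520)
(8827 + 17458) + A = (8827 + 17458) - 676195520 = 26285 - 676195520 = -676169235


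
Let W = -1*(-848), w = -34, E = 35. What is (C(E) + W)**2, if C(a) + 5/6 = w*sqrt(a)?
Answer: 27293449/36 - 172822*sqrt(35)/3 ≈ 4.1734e+5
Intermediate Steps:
C(a) = -5/6 - 34*sqrt(a)
W = 848
(C(E) + W)**2 = ((-5/6 - 34*sqrt(35)) + 848)**2 = (5083/6 - 34*sqrt(35))**2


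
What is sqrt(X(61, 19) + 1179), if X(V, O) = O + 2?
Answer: 20*sqrt(3) ≈ 34.641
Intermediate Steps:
X(V, O) = 2 + O
sqrt(X(61, 19) + 1179) = sqrt((2 + 19) + 1179) = sqrt(21 + 1179) = sqrt(1200) = 20*sqrt(3)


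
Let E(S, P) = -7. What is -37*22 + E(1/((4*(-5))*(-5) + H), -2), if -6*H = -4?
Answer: -821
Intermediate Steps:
H = ⅔ (H = -⅙*(-4) = ⅔ ≈ 0.66667)
-37*22 + E(1/((4*(-5))*(-5) + H), -2) = -37*22 - 7 = -814 - 7 = -821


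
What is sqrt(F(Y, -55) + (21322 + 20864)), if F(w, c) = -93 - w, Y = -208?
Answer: sqrt(42301) ≈ 205.67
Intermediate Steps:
sqrt(F(Y, -55) + (21322 + 20864)) = sqrt((-93 - 1*(-208)) + (21322 + 20864)) = sqrt((-93 + 208) + 42186) = sqrt(115 + 42186) = sqrt(42301)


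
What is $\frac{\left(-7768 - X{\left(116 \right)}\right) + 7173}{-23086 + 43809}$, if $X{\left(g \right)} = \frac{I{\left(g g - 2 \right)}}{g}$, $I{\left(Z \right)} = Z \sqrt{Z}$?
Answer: $- \frac{35}{1219} - \frac{208537 \sqrt{14}}{1201934} \approx -0.67789$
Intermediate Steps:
$I{\left(Z \right)} = Z^{\frac{3}{2}}$
$X{\left(g \right)} = \frac{\left(-2 + g^{2}\right)^{\frac{3}{2}}}{g}$ ($X{\left(g \right)} = \frac{\left(g g - 2\right)^{\frac{3}{2}}}{g} = \frac{\left(g^{2} - 2\right)^{\frac{3}{2}}}{g} = \frac{\left(-2 + g^{2}\right)^{\frac{3}{2}}}{g}$)
$\frac{\left(-7768 - X{\left(116 \right)}\right) + 7173}{-23086 + 43809} = \frac{\left(-7768 - \frac{\left(-2 + 116^{2}\right)^{\frac{3}{2}}}{116}\right) + 7173}{-23086 + 43809} = \frac{\left(-7768 - \frac{\left(-2 + 13456\right)^{\frac{3}{2}}}{116}\right) + 7173}{20723} = \left(\left(-7768 - \frac{13454^{\frac{3}{2}}}{116}\right) + 7173\right) \frac{1}{20723} = \left(\left(-7768 - \frac{417074 \sqrt{14}}{116}\right) + 7173\right) \frac{1}{20723} = \left(\left(-7768 - \frac{208537 \sqrt{14}}{58}\right) + 7173\right) \frac{1}{20723} = \left(-595 - \frac{208537 \sqrt{14}}{58}\right) \frac{1}{20723} = - \frac{35}{1219} - \frac{208537 \sqrt{14}}{1201934}$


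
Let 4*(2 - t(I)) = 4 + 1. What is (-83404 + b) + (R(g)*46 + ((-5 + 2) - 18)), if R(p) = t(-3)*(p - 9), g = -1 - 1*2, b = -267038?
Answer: -350877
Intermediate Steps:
t(I) = ¾ (t(I) = 2 - (4 + 1)/4 = 2 - ¼*5 = 2 - 5/4 = ¾)
g = -3 (g = -1 - 2 = -3)
R(p) = -27/4 + 3*p/4 (R(p) = 3*(p - 9)/4 = 3*(-9 + p)/4 = -27/4 + 3*p/4)
(-83404 + b) + (R(g)*46 + ((-5 + 2) - 18)) = (-83404 - 267038) + ((-27/4 + (¾)*(-3))*46 + ((-5 + 2) - 18)) = -350442 + ((-27/4 - 9/4)*46 + (-3 - 18)) = -350442 + (-9*46 - 21) = -350442 + (-414 - 21) = -350442 - 435 = -350877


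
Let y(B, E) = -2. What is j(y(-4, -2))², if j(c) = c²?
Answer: 16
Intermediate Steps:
j(y(-4, -2))² = ((-2)²)² = 4² = 16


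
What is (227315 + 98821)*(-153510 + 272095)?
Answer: 38674837560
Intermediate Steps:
(227315 + 98821)*(-153510 + 272095) = 326136*118585 = 38674837560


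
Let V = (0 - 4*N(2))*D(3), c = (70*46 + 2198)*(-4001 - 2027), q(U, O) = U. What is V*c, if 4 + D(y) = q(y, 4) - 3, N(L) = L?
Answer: -1045110528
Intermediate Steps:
c = -32659704 (c = (3220 + 2198)*(-6028) = 5418*(-6028) = -32659704)
D(y) = -7 + y (D(y) = -4 + (y - 3) = -4 + (-3 + y) = -7 + y)
V = 32 (V = (0 - 4*2)*(-7 + 3) = (0 - 8)*(-4) = -8*(-4) = 32)
V*c = 32*(-32659704) = -1045110528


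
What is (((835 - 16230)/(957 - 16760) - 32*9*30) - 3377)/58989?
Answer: -189889256/932203167 ≈ -0.20370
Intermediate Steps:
(((835 - 16230)/(957 - 16760) - 32*9*30) - 3377)/58989 = ((-15395/(-15803) - 288*30) - 3377)*(1/58989) = ((-15395*(-1/15803) - 8640) - 3377)*(1/58989) = ((15395/15803 - 8640) - 3377)*(1/58989) = (-136522525/15803 - 3377)*(1/58989) = -189889256/15803*1/58989 = -189889256/932203167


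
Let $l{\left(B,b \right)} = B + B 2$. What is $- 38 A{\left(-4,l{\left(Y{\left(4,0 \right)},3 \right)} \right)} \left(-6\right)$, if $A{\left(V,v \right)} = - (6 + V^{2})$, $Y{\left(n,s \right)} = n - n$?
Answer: $-5016$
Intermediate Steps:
$Y{\left(n,s \right)} = 0$
$l{\left(B,b \right)} = 3 B$ ($l{\left(B,b \right)} = B + 2 B = 3 B$)
$A{\left(V,v \right)} = -6 - V^{2}$
$- 38 A{\left(-4,l{\left(Y{\left(4,0 \right)},3 \right)} \right)} \left(-6\right) = - 38 \left(-6 - \left(-4\right)^{2}\right) \left(-6\right) = - 38 \left(-6 - 16\right) \left(-6\right) = \left(-38\right) \left(-22\right) \left(-6\right) = 836 \left(-6\right) = -5016$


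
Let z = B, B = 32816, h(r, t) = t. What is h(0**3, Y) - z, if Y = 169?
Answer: -32647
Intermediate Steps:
z = 32816
h(0**3, Y) - z = 169 - 1*32816 = 169 - 32816 = -32647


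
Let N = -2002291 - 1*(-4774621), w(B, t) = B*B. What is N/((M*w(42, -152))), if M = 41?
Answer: 462055/12054 ≈ 38.332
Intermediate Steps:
w(B, t) = B²
N = 2772330 (N = -2002291 + 4774621 = 2772330)
N/((M*w(42, -152))) = 2772330/((41*42²)) = 2772330/((41*1764)) = 2772330/72324 = 2772330*(1/72324) = 462055/12054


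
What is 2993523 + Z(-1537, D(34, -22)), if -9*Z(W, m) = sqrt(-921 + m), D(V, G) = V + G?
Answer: 2993523 - I*sqrt(101)/3 ≈ 2.9935e+6 - 3.35*I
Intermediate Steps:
D(V, G) = G + V
Z(W, m) = -sqrt(-921 + m)/9
2993523 + Z(-1537, D(34, -22)) = 2993523 - sqrt(-921 + (-22 + 34))/9 = 2993523 - sqrt(-921 + 12)/9 = 2993523 - I*sqrt(101)/3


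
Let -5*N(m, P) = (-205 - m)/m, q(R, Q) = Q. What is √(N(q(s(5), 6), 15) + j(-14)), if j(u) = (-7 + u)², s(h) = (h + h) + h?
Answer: √403230/30 ≈ 21.167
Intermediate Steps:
s(h) = 3*h (s(h) = 2*h + h = 3*h)
N(m, P) = -(-205 - m)/(5*m)
√(N(q(s(5), 6), 15) + j(-14)) = √((⅕)*(205 + 6)/6 + (-7 - 14)²) = √((⅕)*(⅙)*211 + (-21)²) = √(211/30 + 441) = √(13441/30) = √403230/30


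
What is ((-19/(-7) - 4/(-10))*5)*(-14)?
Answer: -218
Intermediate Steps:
((-19/(-7) - 4/(-10))*5)*(-14) = ((-19*(-⅐) - 4*(-⅒))*5)*(-14) = ((19/7 + ⅖)*5)*(-14) = ((109/35)*5)*(-14) = (109/7)*(-14) = -218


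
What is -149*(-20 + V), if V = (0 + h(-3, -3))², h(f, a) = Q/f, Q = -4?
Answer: 24436/9 ≈ 2715.1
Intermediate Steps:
h(f, a) = -4/f
V = 16/9 (V = (0 - 4/(-3))² = (0 - 4*(-⅓))² = (0 + 4/3)² = (4/3)² = 16/9 ≈ 1.7778)
-149*(-20 + V) = -149*(-20 + 16/9) = -149*(-164/9) = 24436/9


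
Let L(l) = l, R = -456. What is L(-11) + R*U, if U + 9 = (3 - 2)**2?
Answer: 3637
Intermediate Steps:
U = -8 (U = -9 + (3 - 2)**2 = -9 + 1**2 = -9 + 1 = -8)
L(-11) + R*U = -11 - 456*(-8) = -11 + 3648 = 3637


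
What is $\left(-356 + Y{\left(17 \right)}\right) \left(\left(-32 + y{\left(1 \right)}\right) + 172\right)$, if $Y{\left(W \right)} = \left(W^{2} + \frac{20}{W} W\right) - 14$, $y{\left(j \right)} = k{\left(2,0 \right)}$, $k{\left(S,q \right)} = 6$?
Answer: $-8906$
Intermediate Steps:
$y{\left(j \right)} = 6$
$Y{\left(W \right)} = 6 + W^{2}$ ($Y{\left(W \right)} = \left(W^{2} + 20\right) - 14 = \left(20 + W^{2}\right) - 14 = 6 + W^{2}$)
$\left(-356 + Y{\left(17 \right)}\right) \left(\left(-32 + y{\left(1 \right)}\right) + 172\right) = \left(-356 + \left(6 + 17^{2}\right)\right) \left(\left(-32 + 6\right) + 172\right) = \left(-356 + \left(6 + 289\right)\right) \left(-26 + 172\right) = \left(-356 + 295\right) 146 = \left(-61\right) 146 = -8906$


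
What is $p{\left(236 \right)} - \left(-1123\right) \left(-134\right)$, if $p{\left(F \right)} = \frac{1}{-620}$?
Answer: $- \frac{93298841}{620} \approx -1.5048 \cdot 10^{5}$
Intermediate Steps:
$p{\left(F \right)} = - \frac{1}{620}$
$p{\left(236 \right)} - \left(-1123\right) \left(-134\right) = - \frac{1}{620} - \left(-1123\right) \left(-134\right) = - \frac{1}{620} - 150482 = - \frac{93298841}{620}$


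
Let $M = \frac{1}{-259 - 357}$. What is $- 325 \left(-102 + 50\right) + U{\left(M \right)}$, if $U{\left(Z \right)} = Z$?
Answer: $\frac{10410399}{616} \approx 16900.0$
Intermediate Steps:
$M = - \frac{1}{616}$ ($M = \frac{1}{-616} = - \frac{1}{616} \approx -0.0016234$)
$- 325 \left(-102 + 50\right) + U{\left(M \right)} = - 325 \left(-102 + 50\right) - \frac{1}{616} = \left(-325\right) \left(-52\right) - \frac{1}{616} = 16900 - \frac{1}{616} = \frac{10410399}{616}$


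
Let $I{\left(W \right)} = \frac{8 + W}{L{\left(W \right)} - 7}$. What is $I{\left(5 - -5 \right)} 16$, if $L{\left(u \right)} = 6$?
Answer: $-288$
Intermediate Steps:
$I{\left(W \right)} = -8 - W$ ($I{\left(W \right)} = \frac{8 + W}{6 - 7} = \frac{8 + W}{-1} = \left(8 + W\right) \left(-1\right) = -8 - W$)
$I{\left(5 - -5 \right)} 16 = \left(-8 - \left(5 - -5\right)\right) 16 = \left(-8 - \left(5 + 5\right)\right) 16 = \left(-8 - 10\right) 16 = \left(-18\right) 16 = -288$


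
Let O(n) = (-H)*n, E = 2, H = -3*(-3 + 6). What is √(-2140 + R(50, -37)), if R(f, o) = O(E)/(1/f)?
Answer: 2*I*√310 ≈ 35.214*I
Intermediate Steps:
H = -9 (H = -3*3 = -9)
O(n) = 9*n (O(n) = (-1*(-9))*n = 9*n)
R(f, o) = 18*f (R(f, o) = (9*2)/(1/f) = 18*f)
√(-2140 + R(50, -37)) = √(-2140 + 18*50) = √(-2140 + 900) = √(-1240) = 2*I*√310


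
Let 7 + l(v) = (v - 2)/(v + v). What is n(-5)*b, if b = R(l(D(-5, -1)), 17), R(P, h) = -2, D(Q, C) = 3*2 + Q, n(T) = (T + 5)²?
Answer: 0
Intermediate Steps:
n(T) = (5 + T)²
D(Q, C) = 6 + Q
l(v) = -7 + (-2 + v)/(2*v) (l(v) = -7 + (v - 2)/(v + v) = -7 + (-2 + v)/((2*v)) = -7 + (-2 + v)*(1/(2*v)) = -7 + (-2 + v)/(2*v))
b = -2
n(-5)*b = (5 - 5)²*(-2) = 0²*(-2) = 0*(-2) = 0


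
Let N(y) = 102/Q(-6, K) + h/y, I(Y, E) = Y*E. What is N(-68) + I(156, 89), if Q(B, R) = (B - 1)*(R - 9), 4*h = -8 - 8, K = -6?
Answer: 8261593/595 ≈ 13885.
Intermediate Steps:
h = -4 (h = (-8 - 8)/4 = (¼)*(-16) = -4)
Q(B, R) = (-1 + B)*(-9 + R)
I(Y, E) = E*Y
N(y) = 34/35 - 4/y (N(y) = 102/(9 - 1*(-6) - 9*(-6) - 6*(-6)) - 4/y = 102/(9 + 6 + 54 + 36) - 4/y = 102/105 - 4/y = 102*(1/105) - 4/y = 34/35 - 4/y)
N(-68) + I(156, 89) = (34/35 - 4/(-68)) + 89*156 = (34/35 - 4*(-1/68)) + 13884 = (34/35 + 1/17) + 13884 = 613/595 + 13884 = 8261593/595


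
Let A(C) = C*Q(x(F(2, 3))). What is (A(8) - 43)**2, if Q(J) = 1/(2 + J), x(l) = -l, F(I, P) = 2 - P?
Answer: 14641/9 ≈ 1626.8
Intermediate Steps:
A(C) = C/3 (A(C) = C/(2 - (2 - 1*3)) = C/(2 - (2 - 3)) = C/(2 - 1*(-1)) = C/(2 + 1) = C/3)
(A(8) - 43)**2 = ((1/3)*8 - 43)**2 = (8/3 - 43)**2 = (-121/3)**2 = 14641/9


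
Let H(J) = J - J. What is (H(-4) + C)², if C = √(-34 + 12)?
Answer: -22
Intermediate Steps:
H(J) = 0
C = I*√22 (C = √(-22) = I*√22 ≈ 4.6904*I)
(H(-4) + C)² = (0 + I*√22)² = (I*√22)² = -22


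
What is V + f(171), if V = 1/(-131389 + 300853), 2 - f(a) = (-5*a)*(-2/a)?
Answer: -1355711/169464 ≈ -8.0000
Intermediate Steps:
f(a) = -8 (f(a) = 2 - (-5*a)*(-2/a) = 2 - 1*10 = 2 - 10 = -8)
V = 1/169464 ≈ 5.9010e-6
V + f(171) = 1/169464 - 8 = -1355711/169464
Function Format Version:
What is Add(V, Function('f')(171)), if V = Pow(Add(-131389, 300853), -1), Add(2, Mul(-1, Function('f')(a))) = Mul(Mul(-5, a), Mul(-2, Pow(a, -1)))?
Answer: Rational(-1355711, 169464) ≈ -8.0000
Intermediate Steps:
Function('f')(a) = -8 (Function('f')(a) = Add(2, Mul(-1, Mul(Mul(-5, a), Mul(-2, Pow(a, -1))))) = Add(2, Mul(-1, 10)) = Add(2, -10) = -8)
V = Rational(1, 169464) (V = Pow(169464, -1) = Rational(1, 169464) ≈ 5.9010e-6)
Add(V, Function('f')(171)) = Add(Rational(1, 169464), -8) = Rational(-1355711, 169464)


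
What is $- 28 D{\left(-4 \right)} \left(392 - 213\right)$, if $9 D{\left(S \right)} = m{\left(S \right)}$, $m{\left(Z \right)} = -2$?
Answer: $\frac{10024}{9} \approx 1113.8$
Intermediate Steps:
$D{\left(S \right)} = - \frac{2}{9}$ ($D{\left(S \right)} = \frac{1}{9} \left(-2\right) = - \frac{2}{9}$)
$- 28 D{\left(-4 \right)} \left(392 - 213\right) = \left(-28\right) \left(- \frac{2}{9}\right) \left(392 - 213\right) = \frac{56}{9} \cdot 179 = \frac{10024}{9}$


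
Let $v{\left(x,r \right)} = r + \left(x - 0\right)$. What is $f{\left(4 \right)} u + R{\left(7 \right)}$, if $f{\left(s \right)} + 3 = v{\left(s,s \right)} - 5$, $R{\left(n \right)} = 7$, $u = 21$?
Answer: $7$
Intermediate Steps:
$v{\left(x,r \right)} = r + x$ ($v{\left(x,r \right)} = r + \left(x + 0\right) = r + x$)
$f{\left(s \right)} = -8 + 2 s$ ($f{\left(s \right)} = -3 + \left(\left(s + s\right) - 5\right) = -3 + \left(2 s - 5\right) = -3 + \left(-5 + 2 s\right) = -8 + 2 s$)
$f{\left(4 \right)} u + R{\left(7 \right)} = \left(-8 + 2 \cdot 4\right) 21 + 7 = \left(-8 + 8\right) 21 + 7 = 0 \cdot 21 + 7 = 0 + 7 = 7$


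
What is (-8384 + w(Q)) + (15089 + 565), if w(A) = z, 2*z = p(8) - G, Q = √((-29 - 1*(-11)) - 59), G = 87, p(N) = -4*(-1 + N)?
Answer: 14425/2 ≈ 7212.5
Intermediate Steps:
p(N) = 4 - 4*N
Q = I*√77 (Q = √((-29 + 11) - 59) = √(-18 - 59) = √(-77) = I*√77 ≈ 8.775*I)
z = -115/2 (z = ((4 - 4*8) - 1*87)/2 = ((4 - 32) - 87)/2 = (-28 - 87)/2 = (½)*(-115) = -115/2 ≈ -57.500)
w(A) = -115/2
(-8384 + w(Q)) + (15089 + 565) = (-8384 - 115/2) + (15089 + 565) = -16883/2 + 15654 = 14425/2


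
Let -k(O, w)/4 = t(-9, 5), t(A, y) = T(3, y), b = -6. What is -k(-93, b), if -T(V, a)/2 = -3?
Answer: 24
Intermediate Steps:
T(V, a) = 6 (T(V, a) = -2*(-3) = 6)
t(A, y) = 6
k(O, w) = -24 (k(O, w) = -4*6 = -24)
-k(-93, b) = -1*(-24) = 24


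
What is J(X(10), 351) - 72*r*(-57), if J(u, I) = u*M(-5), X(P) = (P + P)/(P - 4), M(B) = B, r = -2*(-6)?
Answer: 147694/3 ≈ 49231.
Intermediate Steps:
r = 12
X(P) = 2*P/(-4 + P) (X(P) = (2*P)/(-4 + P) = 2*P/(-4 + P))
J(u, I) = -5*u (J(u, I) = u*(-5) = -5*u)
J(X(10), 351) - 72*r*(-57) = -10*10/(-4 + 10) - 72*12*(-57) = -10*10/6 - 864*(-57) = -10*10/6 - 1*(-49248) = -5*10/3 + 49248 = -50/3 + 49248 = 147694/3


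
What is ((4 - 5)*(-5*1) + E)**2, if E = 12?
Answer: 289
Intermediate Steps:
((4 - 5)*(-5*1) + E)**2 = ((4 - 5)*(-5*1) + 12)**2 = (-1*(-5) + 12)**2 = (5 + 12)**2 = 17**2 = 289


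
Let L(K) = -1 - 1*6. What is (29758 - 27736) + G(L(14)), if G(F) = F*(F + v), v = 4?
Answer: 2043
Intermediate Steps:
L(K) = -7 (L(K) = -1 - 6 = -7)
G(F) = F*(4 + F) (G(F) = F*(F + 4) = F*(4 + F))
(29758 - 27736) + G(L(14)) = (29758 - 27736) - 7*(4 - 7) = 2022 - 7*(-3) = 2022 + 21 = 2043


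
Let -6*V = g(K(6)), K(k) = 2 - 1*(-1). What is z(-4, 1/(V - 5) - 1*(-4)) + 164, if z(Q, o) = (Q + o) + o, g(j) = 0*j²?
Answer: 838/5 ≈ 167.60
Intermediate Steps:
K(k) = 3 (K(k) = 2 + 1 = 3)
g(j) = 0
V = 0 (V = -⅙*0 = 0)
z(Q, o) = Q + 2*o
z(-4, 1/(V - 5) - 1*(-4)) + 164 = (-4 + 2*(1/(0 - 5) - 1*(-4))) + 164 = (-4 + 2*(1/(-5) + 4)) + 164 = (-4 + 2*(-⅕ + 4)) + 164 = (-4 + 2*(19/5)) + 164 = (-4 + 38/5) + 164 = 18/5 + 164 = 838/5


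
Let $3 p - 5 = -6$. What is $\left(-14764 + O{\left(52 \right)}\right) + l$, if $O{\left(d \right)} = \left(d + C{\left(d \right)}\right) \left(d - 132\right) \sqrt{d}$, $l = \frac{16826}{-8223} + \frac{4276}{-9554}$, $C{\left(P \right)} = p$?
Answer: $- \frac{580046643620}{39281271} - \frac{24800 \sqrt{13}}{3} \approx -44572.0$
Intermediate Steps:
$p = - \frac{1}{3}$ ($p = \frac{5}{3} + \frac{1}{3} \left(-6\right) = \frac{5}{3} - 2 = - \frac{1}{3} \approx -0.33333$)
$C{\left(P \right)} = - \frac{1}{3}$
$l = - \frac{97958576}{39281271}$ ($l = 16826 \left(- \frac{1}{8223}\right) + 4276 \left(- \frac{1}{9554}\right) = - \frac{16826}{8223} - \frac{2138}{4777} = - \frac{97958576}{39281271} \approx -2.4938$)
$O{\left(d \right)} = \sqrt{d} \left(-132 + d\right) \left(- \frac{1}{3} + d\right)$ ($O{\left(d \right)} = \left(d - \frac{1}{3}\right) \left(d - 132\right) \sqrt{d} = \left(- \frac{1}{3} + d\right) \left(-132 + d\right) \sqrt{d} = \left(-132 + d\right) \left(- \frac{1}{3} + d\right) \sqrt{d} = \sqrt{d} \left(-132 + d\right) \left(- \frac{1}{3} + d\right)$)
$\left(-14764 + O{\left(52 \right)}\right) + l = \left(-14764 + \sqrt{52} \left(44 + 52^{2} - \frac{20644}{3}\right)\right) - \frac{97958576}{39281271} = \left(-14764 + 2 \sqrt{13} \left(44 + 2704 - \frac{20644}{3}\right)\right) - \frac{97958576}{39281271} = \left(-14764 + 2 \sqrt{13} \left(- \frac{12400}{3}\right)\right) - \frac{97958576}{39281271} = \left(-14764 - \frac{24800 \sqrt{13}}{3}\right) - \frac{97958576}{39281271} = - \frac{580046643620}{39281271} - \frac{24800 \sqrt{13}}{3}$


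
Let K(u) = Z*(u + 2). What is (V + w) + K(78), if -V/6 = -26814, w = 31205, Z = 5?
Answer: 192489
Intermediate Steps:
V = 160884 (V = -6*(-26814) = 160884)
K(u) = 10 + 5*u (K(u) = 5*(u + 2) = 5*(2 + u) = 10 + 5*u)
(V + w) + K(78) = (160884 + 31205) + (10 + 5*78) = 192089 + (10 + 390) = 192089 + 400 = 192489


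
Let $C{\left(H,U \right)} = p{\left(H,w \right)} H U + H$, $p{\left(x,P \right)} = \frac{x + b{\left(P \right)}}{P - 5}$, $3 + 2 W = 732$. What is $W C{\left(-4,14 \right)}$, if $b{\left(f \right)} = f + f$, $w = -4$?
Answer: $-28674$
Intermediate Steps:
$W = \frac{729}{2}$ ($W = - \frac{3}{2} + \frac{1}{2} \cdot 732 = - \frac{3}{2} + 366 = \frac{729}{2} \approx 364.5$)
$b{\left(f \right)} = 2 f$
$p{\left(x,P \right)} = \frac{x + 2 P}{-5 + P}$ ($p{\left(x,P \right)} = \frac{x + 2 P}{P - 5} = \frac{x + 2 P}{-5 + P}$)
$C{\left(H,U \right)} = H + H U \left(\frac{8}{9} - \frac{H}{9}\right)$ ($C{\left(H,U \right)} = \frac{H + 2 \left(-4\right)}{-5 - 4} H U + H = \frac{H - 8}{-9} H U + H = - \frac{-8 + H}{9} H U + H = \left(\frac{8}{9} - \frac{H}{9}\right) H U + H = H \left(\frac{8}{9} - \frac{H}{9}\right) U + H = H U \left(\frac{8}{9} - \frac{H}{9}\right) + H = H + H U \left(\frac{8}{9} - \frac{H}{9}\right)$)
$W C{\left(-4,14 \right)} = \frac{729 \left(\left(- \frac{1}{9}\right) \left(-4\right) \left(-9 + 14 \left(-8 - 4\right)\right)\right)}{2} = \frac{729 \left(\left(- \frac{1}{9}\right) \left(-4\right) \left(-9 + 14 \left(-12\right)\right)\right)}{2} = \frac{729 \left(\left(- \frac{1}{9}\right) \left(-4\right) \left(-9 - 168\right)\right)}{2} = \frac{729 \left(\left(- \frac{1}{9}\right) \left(-4\right) \left(-177\right)\right)}{2} = \frac{729}{2} \left(- \frac{236}{3}\right) = -28674$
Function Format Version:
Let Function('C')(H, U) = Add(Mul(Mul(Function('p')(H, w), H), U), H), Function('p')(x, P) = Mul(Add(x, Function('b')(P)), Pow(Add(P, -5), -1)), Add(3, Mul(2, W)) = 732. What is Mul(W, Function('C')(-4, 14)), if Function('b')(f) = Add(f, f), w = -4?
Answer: -28674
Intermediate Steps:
W = Rational(729, 2) (W = Add(Rational(-3, 2), Mul(Rational(1, 2), 732)) = Add(Rational(-3, 2), 366) = Rational(729, 2) ≈ 364.50)
Function('b')(f) = Mul(2, f)
Function('p')(x, P) = Mul(Pow(Add(-5, P), -1), Add(x, Mul(2, P))) (Function('p')(x, P) = Mul(Add(x, Mul(2, P)), Pow(Add(P, -5), -1)) = Mul(Add(x, Mul(2, P)), Pow(Add(-5, P), -1)) = Mul(Pow(Add(-5, P), -1), Add(x, Mul(2, P))))
Function('C')(H, U) = Add(H, Mul(H, U, Add(Rational(8, 9), Mul(Rational(-1, 9), H)))) (Function('C')(H, U) = Add(Mul(Mul(Mul(Pow(Add(-5, -4), -1), Add(H, Mul(2, -4))), H), U), H) = Add(Mul(Mul(Mul(Pow(-9, -1), Add(H, -8)), H), U), H) = Add(Mul(Mul(Mul(Rational(-1, 9), Add(-8, H)), H), U), H) = Add(Mul(Mul(Add(Rational(8, 9), Mul(Rational(-1, 9), H)), H), U), H) = Add(Mul(Mul(H, Add(Rational(8, 9), Mul(Rational(-1, 9), H))), U), H) = Add(Mul(H, U, Add(Rational(8, 9), Mul(Rational(-1, 9), H))), H) = Add(H, Mul(H, U, Add(Rational(8, 9), Mul(Rational(-1, 9), H)))))
Mul(W, Function('C')(-4, 14)) = Mul(Rational(729, 2), Mul(Rational(-1, 9), -4, Add(-9, Mul(14, Add(-8, -4))))) = Mul(Rational(729, 2), Mul(Rational(-1, 9), -4, Add(-9, Mul(14, -12)))) = Mul(Rational(729, 2), Mul(Rational(-1, 9), -4, Add(-9, -168))) = Mul(Rational(729, 2), Mul(Rational(-1, 9), -4, -177)) = Mul(Rational(729, 2), Rational(-236, 3)) = -28674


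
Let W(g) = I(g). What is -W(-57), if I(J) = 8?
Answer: -8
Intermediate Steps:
W(g) = 8
-W(-57) = -1*8 = -8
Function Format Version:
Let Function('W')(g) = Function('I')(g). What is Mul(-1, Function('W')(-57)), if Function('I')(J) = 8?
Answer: -8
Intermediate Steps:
Function('W')(g) = 8
Mul(-1, Function('W')(-57)) = Mul(-1, 8) = -8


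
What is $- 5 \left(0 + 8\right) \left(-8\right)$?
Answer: $320$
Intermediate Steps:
$- 5 \left(0 + 8\right) \left(-8\right) = \left(-5\right) 8 \left(-8\right) = \left(-40\right) \left(-8\right) = 320$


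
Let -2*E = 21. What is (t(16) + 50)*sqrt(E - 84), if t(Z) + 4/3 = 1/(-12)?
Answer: 583*I*sqrt(42)/8 ≈ 472.28*I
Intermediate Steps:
E = -21/2 (E = -1/2*21 = -21/2 ≈ -10.500)
t(Z) = -17/12 (t(Z) = -4/3 + 1/(-12) = -4/3 - 1/12 = -17/12)
(t(16) + 50)*sqrt(E - 84) = (-17/12 + 50)*sqrt(-21/2 - 84) = 583*sqrt(-189/2)/12 = 583*(3*I*sqrt(42)/2)/12 = 583*I*sqrt(42)/8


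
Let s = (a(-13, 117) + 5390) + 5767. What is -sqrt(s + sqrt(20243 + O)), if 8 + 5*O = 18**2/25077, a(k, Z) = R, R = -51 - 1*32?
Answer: -sqrt(19344307104850 + 794105*sqrt(97944952495))/41795 ≈ -105.91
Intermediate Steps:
R = -83 (R = -51 - 32 = -83)
a(k, Z) = -83
s = 11074 (s = (-83 + 5390) + 5767 = 5307 + 5767 = 11074)
O = -66764/41795 (O = -8/5 + (18**2/25077)/5 = -8/5 + (324*(1/25077))/5 = -8/5 + (1/5)*(108/8359) = -8/5 + 108/41795 = -66764/41795 ≈ -1.5974)
-sqrt(s + sqrt(20243 + O)) = -sqrt(11074 + sqrt(20243 - 66764/41795)) = -sqrt(11074 + sqrt(845989421/41795)) = -sqrt(11074 + 19*sqrt(97944952495)/41795)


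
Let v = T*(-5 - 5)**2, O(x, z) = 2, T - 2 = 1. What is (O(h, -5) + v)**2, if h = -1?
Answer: 91204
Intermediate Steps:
T = 3 (T = 2 + 1 = 3)
v = 300 (v = 3*(-5 - 5)**2 = 3*(-10)**2 = 3*100 = 300)
(O(h, -5) + v)**2 = (2 + 300)**2 = 302**2 = 91204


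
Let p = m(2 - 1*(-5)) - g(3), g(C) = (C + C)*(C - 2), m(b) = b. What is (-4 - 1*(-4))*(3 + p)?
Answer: 0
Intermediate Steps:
g(C) = 2*C*(-2 + C) (g(C) = (2*C)*(-2 + C) = 2*C*(-2 + C))
p = 1 (p = (2 - 1*(-5)) - 2*3*(-2 + 3) = (2 + 5) - 2*3 = 7 - 1*6 = 7 - 6 = 1)
(-4 - 1*(-4))*(3 + p) = (-4 - 1*(-4))*(3 + 1) = (-4 + 4)*4 = 0*4 = 0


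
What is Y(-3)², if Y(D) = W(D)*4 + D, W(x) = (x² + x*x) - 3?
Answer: 3249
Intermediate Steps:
W(x) = -3 + 2*x² (W(x) = (x² + x²) - 3 = 2*x² - 3 = -3 + 2*x²)
Y(D) = -12 + D + 8*D² (Y(D) = (-3 + 2*D²)*4 + D = (-12 + 8*D²) + D = -12 + D + 8*D²)
Y(-3)² = (-12 - 3 + 8*(-3)²)² = (-12 - 3 + 8*9)² = (-12 - 3 + 72)² = 57² = 3249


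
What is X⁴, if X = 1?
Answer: 1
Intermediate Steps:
X⁴ = 1⁴ = 1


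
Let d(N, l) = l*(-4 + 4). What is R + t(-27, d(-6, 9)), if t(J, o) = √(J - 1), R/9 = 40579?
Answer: 365211 + 2*I*√7 ≈ 3.6521e+5 + 5.2915*I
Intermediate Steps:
d(N, l) = 0 (d(N, l) = l*0 = 0)
R = 365211 (R = 9*40579 = 365211)
t(J, o) = √(-1 + J)
R + t(-27, d(-6, 9)) = 365211 + √(-1 - 27) = 365211 + √(-28) = 365211 + 2*I*√7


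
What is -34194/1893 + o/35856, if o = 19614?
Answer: -66051709/3770856 ≈ -17.516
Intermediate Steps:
-34194/1893 + o/35856 = -34194/1893 + 19614/35856 = -34194*1/1893 + 19614*(1/35856) = -11398/631 + 3269/5976 = -66051709/3770856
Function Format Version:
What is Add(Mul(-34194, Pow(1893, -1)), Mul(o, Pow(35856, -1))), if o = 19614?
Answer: Rational(-66051709, 3770856) ≈ -17.516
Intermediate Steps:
Add(Mul(-34194, Pow(1893, -1)), Mul(o, Pow(35856, -1))) = Add(Mul(-34194, Pow(1893, -1)), Mul(19614, Pow(35856, -1))) = Add(Mul(-34194, Rational(1, 1893)), Mul(19614, Rational(1, 35856))) = Add(Rational(-11398, 631), Rational(3269, 5976)) = Rational(-66051709, 3770856)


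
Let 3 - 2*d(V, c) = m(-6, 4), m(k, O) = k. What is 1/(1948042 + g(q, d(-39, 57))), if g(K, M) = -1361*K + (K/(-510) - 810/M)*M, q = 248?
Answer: 85/136824654 ≈ 6.2123e-7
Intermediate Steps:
d(V, c) = 9/2 (d(V, c) = 3/2 - ½*(-6) = 3/2 + 3 = 9/2)
g(K, M) = -1361*K + M*(-810/M - K/510) (g(K, M) = -1361*K + (K*(-1/510) - 810/M)*M = -1361*K + (-K/510 - 810/M)*M = -1361*K + (-810/M - K/510)*M = -1361*K + M*(-810/M - K/510))
1/(1948042 + g(q, d(-39, 57))) = 1/(1948042 + (-810 - 1361*248 - 1/510*248*9/2)) = 1/(1948042 + (-810 - 337528 - 186/85)) = 1/(1948042 - 28758916/85) = 1/(136824654/85) = 85/136824654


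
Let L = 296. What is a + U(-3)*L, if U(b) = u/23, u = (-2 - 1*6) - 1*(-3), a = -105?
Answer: -3895/23 ≈ -169.35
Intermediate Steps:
u = -5 (u = (-2 - 6) + 3 = -8 + 3 = -5)
U(b) = -5/23
a + U(-3)*L = -105 - 5/23*296 = -105 - 1480/23 = -3895/23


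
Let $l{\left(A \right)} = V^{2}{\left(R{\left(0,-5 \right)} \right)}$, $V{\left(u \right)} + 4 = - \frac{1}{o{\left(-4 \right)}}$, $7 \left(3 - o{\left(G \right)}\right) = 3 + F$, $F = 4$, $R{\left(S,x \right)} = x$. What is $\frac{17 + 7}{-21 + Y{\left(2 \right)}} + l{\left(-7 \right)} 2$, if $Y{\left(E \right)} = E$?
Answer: $\frac{1491}{38} \approx 39.237$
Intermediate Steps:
$o{\left(G \right)} = 2$ ($o{\left(G \right)} = 3 - \frac{3 + 4}{7} = 3 - 1 = 2$)
$V{\left(u \right)} = - \frac{9}{2}$ ($V{\left(u \right)} = -4 - \frac{1}{2} = - \frac{9}{2}$)
$l{\left(A \right)} = \frac{81}{4}$ ($l{\left(A \right)} = \left(- \frac{9}{2}\right)^{2} = \frac{81}{4}$)
$\frac{17 + 7}{-21 + Y{\left(2 \right)}} + l{\left(-7 \right)} 2 = \frac{17 + 7}{-21 + 2} + \frac{81}{4} \cdot 2 = \frac{24}{-19} + \frac{81}{2} = 24 \left(- \frac{1}{19}\right) + \frac{81}{2} = - \frac{24}{19} + \frac{81}{2} = \frac{1491}{38}$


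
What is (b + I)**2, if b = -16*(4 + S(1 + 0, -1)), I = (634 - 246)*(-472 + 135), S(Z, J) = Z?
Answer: 17118058896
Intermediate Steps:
I = -130756 (I = 388*(-337) = -130756)
b = -80 (b = -16*(4 + (1 + 0)) = -16*(4 + 1) = -16*5 = -80)
(b + I)**2 = (-80 - 130756)**2 = (-130836)**2 = 17118058896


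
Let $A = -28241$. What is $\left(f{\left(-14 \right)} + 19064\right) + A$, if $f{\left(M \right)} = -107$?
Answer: $-9284$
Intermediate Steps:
$\left(f{\left(-14 \right)} + 19064\right) + A = \left(-107 + 19064\right) - 28241 = 18957 - 28241 = -9284$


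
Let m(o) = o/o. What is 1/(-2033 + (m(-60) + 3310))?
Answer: 1/1278 ≈ 0.00078247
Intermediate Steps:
m(o) = 1
1/(-2033 + (m(-60) + 3310)) = 1/(-2033 + (1 + 3310)) = 1/(-2033 + 3311) = 1/1278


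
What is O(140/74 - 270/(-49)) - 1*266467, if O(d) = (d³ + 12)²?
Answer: -3270871502560203448890507/35512956106159391209 ≈ -92104.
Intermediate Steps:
O(d) = (12 + d³)²
O(140/74 - 270/(-49)) - 1*266467 = (12 + (140/74 - 270/(-49))³)² - 1*266467 = (12 + (140*(1/74) - 270*(-1/49))³)² - 266467 = (12 + (70/37 + 270/49)³)² - 266467 = (12 + (13420/1813)³)² - 266467 = (12 + 2416893688000/5959274797)² - 266467 = (2488404985564/5959274797)² - 266467 = 6192159372179771048398096/35512956106159391209 - 266467 = -3270871502560203448890507/35512956106159391209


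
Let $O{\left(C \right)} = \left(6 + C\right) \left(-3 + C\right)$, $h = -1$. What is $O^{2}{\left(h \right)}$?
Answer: $400$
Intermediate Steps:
$O{\left(C \right)} = \left(-3 + C\right) \left(6 + C\right)$
$O^{2}{\left(h \right)} = \left(-18 + \left(-1\right)^{2} + 3 \left(-1\right)\right)^{2} = \left(-18 + 1 - 3\right)^{2} = \left(-20\right)^{2} = 400$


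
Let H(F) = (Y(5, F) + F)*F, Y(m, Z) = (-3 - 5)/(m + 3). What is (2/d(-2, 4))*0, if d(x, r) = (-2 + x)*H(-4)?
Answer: 0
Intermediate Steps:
Y(m, Z) = -8/(3 + m)
H(F) = F*(-1 + F) (H(F) = (-8/(3 + 5) + F)*F = (-8/8 + F)*F = (-8*⅛ + F)*F = (-1 + F)*F = F*(-1 + F))
d(x, r) = -40 + 20*x (d(x, r) = (-2 + x)*(-4*(-1 - 4)) = (-2 + x)*(-4*(-5)) = (-2 + x)*20 = -40 + 20*x)
(2/d(-2, 4))*0 = (2/(-40 + 20*(-2)))*0 = (2/(-40 - 40))*0 = (2/(-80))*0 = -1/80*2*0 = -1/40*0 = 0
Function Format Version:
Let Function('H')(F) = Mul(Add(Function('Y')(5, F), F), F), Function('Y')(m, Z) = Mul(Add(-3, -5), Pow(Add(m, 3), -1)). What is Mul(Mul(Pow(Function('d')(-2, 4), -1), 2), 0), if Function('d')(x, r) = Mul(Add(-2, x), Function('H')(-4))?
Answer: 0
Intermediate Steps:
Function('Y')(m, Z) = Mul(-8, Pow(Add(3, m), -1))
Function('H')(F) = Mul(F, Add(-1, F)) (Function('H')(F) = Mul(Add(Mul(-8, Pow(Add(3, 5), -1)), F), F) = Mul(Add(Mul(-8, Pow(8, -1)), F), F) = Mul(Add(Mul(-8, Rational(1, 8)), F), F) = Mul(Add(-1, F), F) = Mul(F, Add(-1, F)))
Function('d')(x, r) = Add(-40, Mul(20, x)) (Function('d')(x, r) = Mul(Add(-2, x), Mul(-4, Add(-1, -4))) = Mul(Add(-2, x), Mul(-4, -5)) = Mul(Add(-2, x), 20) = Add(-40, Mul(20, x)))
Mul(Mul(Pow(Function('d')(-2, 4), -1), 2), 0) = Mul(Mul(Pow(Add(-40, Mul(20, -2)), -1), 2), 0) = Mul(Mul(Pow(Add(-40, -40), -1), 2), 0) = Mul(Mul(Pow(-80, -1), 2), 0) = Mul(Mul(Rational(-1, 80), 2), 0) = Mul(Rational(-1, 40), 0) = 0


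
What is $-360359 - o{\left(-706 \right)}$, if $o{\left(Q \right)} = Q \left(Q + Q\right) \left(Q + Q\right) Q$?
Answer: $-993754144743$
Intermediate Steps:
$o{\left(Q \right)} = 4 Q^{4}$ ($o{\left(Q \right)} = Q 2 Q 2 Q Q = Q 4 Q^{2} Q = 4 Q^{3} Q = 4 Q^{4}$)
$-360359 - o{\left(-706 \right)} = -360359 - 4 \left(-706\right)^{4} = -360359 - 4 \cdot 248438446096 = -360359 - 993753784384 = -993754144743$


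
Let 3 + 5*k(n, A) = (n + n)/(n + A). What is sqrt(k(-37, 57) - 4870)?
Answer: 9*I*sqrt(6014)/10 ≈ 69.795*I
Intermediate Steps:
k(n, A) = -3/5 + 2*n/(5*(A + n)) (k(n, A) = -3/5 + ((n + n)/(n + A))/5 = -3/5 + ((2*n)/(A + n))/5 = -3/5 + (2*n/(A + n))/5 = -3/5 + 2*n/(5*(A + n)))
sqrt(k(-37, 57) - 4870) = sqrt((-1*(-37) - 3*57)/(5*(57 - 37)) - 4870) = sqrt((1/5)*(37 - 171)/20 - 4870) = sqrt((1/5)*(1/20)*(-134) - 4870) = sqrt(-67/50 - 4870) = sqrt(-243567/50) = 9*I*sqrt(6014)/10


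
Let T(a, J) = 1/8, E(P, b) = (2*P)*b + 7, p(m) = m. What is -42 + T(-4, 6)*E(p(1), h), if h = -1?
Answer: -331/8 ≈ -41.375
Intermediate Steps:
E(P, b) = 7 + 2*P*b (E(P, b) = 2*P*b + 7 = 7 + 2*P*b)
T(a, J) = 1/8 (T(a, J) = 1*(1/8) = 1/8)
-42 + T(-4, 6)*E(p(1), h) = -42 + (7 + 2*1*(-1))/8 = -42 + (7 - 2)/8 = -42 + (1/8)*5 = -42 + 5/8 = -331/8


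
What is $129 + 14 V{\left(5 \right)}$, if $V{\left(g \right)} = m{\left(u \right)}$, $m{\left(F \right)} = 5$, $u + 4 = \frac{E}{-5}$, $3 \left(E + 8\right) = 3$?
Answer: $199$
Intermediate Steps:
$E = -7$ ($E = -8 + \frac{1}{3} \cdot 3 = -8 + 1 = -7$)
$u = - \frac{13}{5}$ ($u = -4 - \frac{7}{-5} = -4 - - \frac{7}{5} = -4 + \frac{7}{5} = - \frac{13}{5} \approx -2.6$)
$V{\left(g \right)} = 5$
$129 + 14 V{\left(5 \right)} = 129 + 14 \cdot 5 = 129 + 70 = 199$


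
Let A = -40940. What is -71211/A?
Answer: 71211/40940 ≈ 1.7394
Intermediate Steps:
-71211/A = -71211/(-40940) = -71211*(-1/40940) = 71211/40940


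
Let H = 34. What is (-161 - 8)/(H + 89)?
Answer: -169/123 ≈ -1.3740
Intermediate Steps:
(-161 - 8)/(H + 89) = (-161 - 8)/(34 + 89) = -169/123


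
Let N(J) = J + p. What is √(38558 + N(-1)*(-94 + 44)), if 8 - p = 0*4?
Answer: 8*√597 ≈ 195.47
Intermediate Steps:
p = 8 (p = 8 - 0*4 = 8 - 1*0 = 8 + 0 = 8)
N(J) = 8 + J (N(J) = J + 8 = 8 + J)
√(38558 + N(-1)*(-94 + 44)) = √(38558 + (8 - 1)*(-94 + 44)) = √(38558 + 7*(-50)) = √(38558 - 350) = √38208 = 8*√597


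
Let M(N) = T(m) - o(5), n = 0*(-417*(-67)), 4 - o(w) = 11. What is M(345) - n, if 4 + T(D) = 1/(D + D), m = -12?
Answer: 71/24 ≈ 2.9583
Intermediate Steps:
T(D) = -4 + 1/(2*D) (T(D) = -4 + 1/(D + D) = -4 + 1/(2*D))
o(w) = -7 (o(w) = 4 - 1*11 = 4 - 11 = -7)
n = 0 (n = 0*27939 = 0)
M(N) = 71/24 (M(N) = (-4 + (1/2)/(-12)) - 1*(-7) = (-4 + (1/2)*(-1/12)) + 7 = (-4 - 1/24) + 7 = -97/24 + 7 = 71/24)
M(345) - n = 71/24 - 1*0 = 71/24 + 0 = 71/24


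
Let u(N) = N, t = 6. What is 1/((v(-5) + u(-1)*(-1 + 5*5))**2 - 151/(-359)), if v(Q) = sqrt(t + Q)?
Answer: 359/190062 ≈ 0.0018889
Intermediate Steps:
v(Q) = sqrt(6 + Q)
1/((v(-5) + u(-1)*(-1 + 5*5))**2 - 151/(-359)) = 1/((sqrt(6 - 5) - (-1 + 5*5))**2 - 151/(-359)) = 1/((sqrt(1) - (-1 + 25))**2 - 151*(-1/359)) = 1/((1 - 1*24)**2 + 151/359) = 1/((1 - 24)**2 + 151/359) = 1/((-23)**2 + 151/359) = 1/(529 + 151/359) = 1/(190062/359) = 359/190062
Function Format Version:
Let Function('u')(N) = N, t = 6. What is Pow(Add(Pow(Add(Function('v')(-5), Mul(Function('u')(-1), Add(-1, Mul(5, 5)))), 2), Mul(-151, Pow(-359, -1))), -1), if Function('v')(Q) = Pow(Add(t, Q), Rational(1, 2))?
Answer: Rational(359, 190062) ≈ 0.0018889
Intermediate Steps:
Function('v')(Q) = Pow(Add(6, Q), Rational(1, 2))
Pow(Add(Pow(Add(Function('v')(-5), Mul(Function('u')(-1), Add(-1, Mul(5, 5)))), 2), Mul(-151, Pow(-359, -1))), -1) = Pow(Add(Pow(Add(Pow(Add(6, -5), Rational(1, 2)), Mul(-1, Add(-1, Mul(5, 5)))), 2), Mul(-151, Pow(-359, -1))), -1) = Pow(Add(Pow(Add(Pow(1, Rational(1, 2)), Mul(-1, Add(-1, 25))), 2), Mul(-151, Rational(-1, 359))), -1) = Pow(Add(Pow(Add(1, Mul(-1, 24)), 2), Rational(151, 359)), -1) = Pow(Add(Pow(Add(1, -24), 2), Rational(151, 359)), -1) = Pow(Add(Pow(-23, 2), Rational(151, 359)), -1) = Pow(Add(529, Rational(151, 359)), -1) = Pow(Rational(190062, 359), -1) = Rational(359, 190062)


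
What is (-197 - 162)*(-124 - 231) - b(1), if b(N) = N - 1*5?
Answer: 127449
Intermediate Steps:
b(N) = -5 + N (b(N) = N - 5 = -5 + N)
(-197 - 162)*(-124 - 231) - b(1) = (-197 - 162)*(-124 - 231) - (-5 + 1) = -359*(-355) - 1*(-4) = 127445 + 4 = 127449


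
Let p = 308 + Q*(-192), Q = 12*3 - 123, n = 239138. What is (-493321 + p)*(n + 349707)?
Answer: -280472173105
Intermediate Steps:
Q = -87 (Q = 36 - 123 = -87)
p = 17012 (p = 308 - 87*(-192) = 308 + 16704 = 17012)
(-493321 + p)*(n + 349707) = (-493321 + 17012)*(239138 + 349707) = -476309*588845 = -280472173105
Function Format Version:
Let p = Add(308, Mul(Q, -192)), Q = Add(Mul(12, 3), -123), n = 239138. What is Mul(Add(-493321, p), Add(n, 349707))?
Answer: -280472173105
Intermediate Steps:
Q = -87 (Q = Add(36, -123) = -87)
p = 17012 (p = Add(308, Mul(-87, -192)) = Add(308, 16704) = 17012)
Mul(Add(-493321, p), Add(n, 349707)) = Mul(Add(-493321, 17012), Add(239138, 349707)) = Mul(-476309, 588845) = -280472173105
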